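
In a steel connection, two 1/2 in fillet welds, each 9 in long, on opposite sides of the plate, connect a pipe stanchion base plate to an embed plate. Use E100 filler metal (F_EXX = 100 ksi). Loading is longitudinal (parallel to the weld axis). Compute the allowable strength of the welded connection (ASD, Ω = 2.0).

R_n/Ω ≈ 191 kip

Effective throat t_e = 0.707 × 0.5 = 0.3535 in.
Total length L = 18 in; A_we = 0.3535 × 18 = 6.363 in².
F_nw = 0.6 F_EXX = 0.6 × 100 = 60 ksi.
R_n = 60 × 6.363 = 381.8 kip; R_n/Ω = 381.8/2.0 = 190.9 kip.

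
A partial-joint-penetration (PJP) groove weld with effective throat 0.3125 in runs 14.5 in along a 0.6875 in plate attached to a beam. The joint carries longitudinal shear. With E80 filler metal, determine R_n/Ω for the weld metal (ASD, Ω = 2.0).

R_n/Ω ≈ 109 kips

E80XX → F_EXX = 80 ksi.
Effective throat (given) t_e = 0.3125 in.
A_we = 0.3125 × 14.5 = 4.531 in².
F_nw = 0.6 F_EXX = 48 ksi.
R_n/Ω = (48 × 4.531) / 2.0 = 108.8 kips.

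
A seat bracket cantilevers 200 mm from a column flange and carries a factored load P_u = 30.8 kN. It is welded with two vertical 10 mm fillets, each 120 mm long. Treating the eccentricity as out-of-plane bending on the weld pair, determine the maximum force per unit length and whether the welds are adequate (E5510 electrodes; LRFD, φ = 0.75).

E55XX → F_EXX = 550 MPa.
L_w = 2 × 120 = 240 mm; section modulus (unit throat) S = 2 × L²/6 = 4800 mm².
Direct shear f_v = P/L_w = 30.8×10³/240 = 128.3 N/mm.
Moment M = P × e = 30.8×10³ × 200 = 6160000 N·mm; bending f_b = M/S = 1283 N/mm.
f_max = √(f_v² + f_b²) = √(128.3² + 1283²) = 1290 N/mm.
φr_n = 0.75 × 0.6 × 550 × (0.707 × 10) = 1750 N/mm → adequate.

f_max ≈ 1290 N/mm; adequate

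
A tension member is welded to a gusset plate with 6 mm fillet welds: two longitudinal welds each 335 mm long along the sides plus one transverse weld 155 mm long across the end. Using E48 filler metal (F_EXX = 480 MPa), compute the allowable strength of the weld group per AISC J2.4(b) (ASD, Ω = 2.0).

t_e = 0.707 × 6 = 4.242 mm.
R_nwl = 0.6 × 480 × 4.242 × 670 × 10⁻³ = 818.5 kN (longitudinal, 2 welds).
R_nwt = 0.6 × 480 × 4.242 × 155 × 10⁻³ = 189.4 kN (transverse, base value).
(i) R_nwl + R_nwt = 1008 kN; (ii) 0.85 R_nwl + 1.5 R_nwt = 979.8 kN.
R_n = max = 1008 kN [governs: (i)]; R_n/Ω = 503.9 kN.

R_n/Ω ≈ 504 kN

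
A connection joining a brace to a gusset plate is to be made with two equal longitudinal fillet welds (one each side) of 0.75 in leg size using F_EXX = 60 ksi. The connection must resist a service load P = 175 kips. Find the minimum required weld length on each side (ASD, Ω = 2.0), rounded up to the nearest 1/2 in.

Throat t_e = 0.707 × 0.75 = 0.5302 in.
r_n/Ω = (0.6 × 60 × 0.5302) / 2.0 = 9.544 kip/in.
L_req = P / (r_n/Ω) = 175 / 9.544 = 18.34 in total.
Per side: 18.34 / 2 = 9.168 in.
Round up → use L = 9.5 in on each side.

L = 9.5 in on each side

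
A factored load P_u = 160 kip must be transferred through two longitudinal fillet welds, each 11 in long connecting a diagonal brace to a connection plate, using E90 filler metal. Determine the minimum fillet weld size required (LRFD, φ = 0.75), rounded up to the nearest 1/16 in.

E90XX → F_EXX = 90 ksi.
Total weld length L = 22 in.
Required throat t_e = P_u / (φ × 0.6 F_EXX × L) = 160 / (0.75 × 0.6 × 90 × 22) = 0.1796 in.
Required leg w = t_e / 0.707 = 0.254 in → use 5/16 in.

w = 5/16 in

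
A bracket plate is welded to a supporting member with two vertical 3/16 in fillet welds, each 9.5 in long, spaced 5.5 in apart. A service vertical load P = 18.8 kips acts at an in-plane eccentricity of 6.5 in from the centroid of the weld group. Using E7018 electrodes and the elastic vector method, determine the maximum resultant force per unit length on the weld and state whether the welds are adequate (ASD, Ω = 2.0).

f_max ≈ 2.96 kip/in; NOT adequate

E70XX → F_EXX = 70 ksi.
Total weld length L_w = 19 in. Treat welds as unit-width lines.
Polar moment about centroid: J = 2[d³/12 + d(b/2)²] = 2[9.5³/12 + 9.5×2.75²] = 286.6 in³.
Direct shear f_v = P/L_w = 18.8 / 19 = 0.9895 kip/in (vertical).
Torsion M = P·e = 18.8 × 6.5 = 122.2 kip·in.
Critical point at (x, y) = (2.75, 4.75) from centroid. f_tx = M·y/J = 2.025 kip/in; f_ty = M·x/J = 1.173 kip/in.
Resultant f_max = √[f_tx² + (f_v + f_ty)²] = √[2.025² + (0.9895 + 1.173)²] = 2.963 kip/in.
Capacity per unit length: r_n/Ω = (1/2.0) × 0.6 × 70 × (0.707 × 0.1875) = 2.784 kip/in.
2.963 > 2.784 → NOT adequate.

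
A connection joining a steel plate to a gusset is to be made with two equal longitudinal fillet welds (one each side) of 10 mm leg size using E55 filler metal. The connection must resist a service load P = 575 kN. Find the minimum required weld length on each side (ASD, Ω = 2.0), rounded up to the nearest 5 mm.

L = 250 mm on each side

E55XX → F_EXX = 550 MPa.
Throat t_e = 0.707 × 10 = 7.07 mm.
r_n/Ω = (0.6 × 550 × 7.07) / 2.0 = 1167 N/mm = 1.167 kN/mm.
L_req = P / (r_n/Ω) = 575 / 1.167 = 492.9 mm total.
Per side: 492.9 / 2 = 246.5 mm.
Round up → use L = 250 mm on each side.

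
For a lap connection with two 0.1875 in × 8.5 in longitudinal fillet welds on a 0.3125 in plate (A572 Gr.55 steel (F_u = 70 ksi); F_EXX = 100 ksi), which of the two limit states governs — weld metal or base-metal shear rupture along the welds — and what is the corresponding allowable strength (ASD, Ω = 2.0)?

t_e = 0.707 × 0.1875 = 0.1326 in; L = 17 in.
Weld metal: R_n/Ω = (1/2.0) × 0.6 × 100 × 0.1326 × 17 = 67.61 kip.
Base metal (shear rupture): R_n/Ω = (1/2.0) × 0.6 × 70 × 0.3125 × 17 = 111.6 kip.
Governing: weld metal.

R_n/Ω ≈ 67.6 kip (weld metal governs)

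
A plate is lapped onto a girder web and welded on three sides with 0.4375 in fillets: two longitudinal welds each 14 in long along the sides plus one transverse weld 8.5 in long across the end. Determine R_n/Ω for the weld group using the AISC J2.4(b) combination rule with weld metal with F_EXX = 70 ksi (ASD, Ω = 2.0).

R_n/Ω ≈ 237 kip

t_e = 0.707 × 0.4375 = 0.3093 in.
R_nwl = 0.6 × 70 × 0.3093 × 28 = 363.8 kip (longitudinal, 2 welds).
R_nwt = 0.6 × 70 × 0.3093 × 8.5 = 110.4 kip (transverse, base value).
(i) R_nwl + R_nwt = 474.2 kip; (ii) 0.85 R_nwl + 1.5 R_nwt = 474.8 kip.
R_n = max = 474.8 kip [governs: (ii)]; R_n/Ω = 237.4 kip.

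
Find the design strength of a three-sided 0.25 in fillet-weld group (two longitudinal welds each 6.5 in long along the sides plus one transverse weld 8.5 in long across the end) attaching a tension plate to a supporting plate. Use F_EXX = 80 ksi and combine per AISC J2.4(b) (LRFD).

t_e = 0.707 × 0.25 = 0.1767 in.
R_nwl = 0.6 × 80 × 0.1767 × 13 = 110.3 kips (longitudinal, 2 welds).
R_nwt = 0.6 × 80 × 0.1767 × 8.5 = 72.11 kips (transverse, base value).
(i) R_nwl + R_nwt = 182.4 kips; (ii) 0.85 R_nwl + 1.5 R_nwt = 201.9 kips.
R_n = max = 201.9 kips [governs: (ii)]; φR_n = 151.4 kips.

φR_n ≈ 151 kips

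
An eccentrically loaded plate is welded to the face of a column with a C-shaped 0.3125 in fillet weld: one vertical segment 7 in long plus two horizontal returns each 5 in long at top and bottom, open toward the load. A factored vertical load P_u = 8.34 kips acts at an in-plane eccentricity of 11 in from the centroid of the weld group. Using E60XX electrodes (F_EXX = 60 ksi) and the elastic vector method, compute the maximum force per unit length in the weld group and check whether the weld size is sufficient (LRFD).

f_max ≈ 2.68 kip/in; adequate

Total weld length L_w = 17 in. Treat welds as unit-width lines.
Centroid: x̄ = 2×5×2.5 / 17 = 1.471 in from the vertical weld.
Polar moment about centroid: J = I_x + I_y = [7³/12 + 2×5×3.5²] + [7×1.471² + 2(5³/12 + 5×1.029²)] = 197.7 in³.
Direct shear f_v = P/L_w = 8.34 / 17 = 0.4906 kip/in (vertical).
Torsion M = P·e = 8.34 × 11 = 91.74 kip·in.
Critical point at (x, y) = (3.529, 3.5) from centroid. f_tx = M·y/J = 1.625 kip/in; f_ty = M·x/J = 1.638 kip/in.
Resultant f_max = √[f_tx² + (f_v + f_ty)²] = √[1.625² + (0.4906 + 1.638)²] = 2.678 kip/in.
Capacity per unit length: φr_n = 0.75 × 0.6 × 60 × (0.707 × 0.3125) = 5.965 kip/in.
2.678 ≤ 5.965 → adequate.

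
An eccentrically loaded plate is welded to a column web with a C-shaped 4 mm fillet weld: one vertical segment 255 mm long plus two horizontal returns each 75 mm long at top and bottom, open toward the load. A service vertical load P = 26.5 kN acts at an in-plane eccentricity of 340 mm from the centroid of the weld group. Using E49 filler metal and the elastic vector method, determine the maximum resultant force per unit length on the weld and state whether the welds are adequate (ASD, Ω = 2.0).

f_max ≈ 350 N/mm; adequate

E49XX → F_EXX = 490 MPa.
Total weld length L_w = 405 mm. Treat welds as unit-width lines.
Centroid: x̄ = 2×75×37.5 / 405 = 13.89 mm from the vertical weld.
Polar moment about centroid: J = I_x + I_y = [255³/12 + 2×75×127.5²] + [255×13.89² + 2(75³/12 + 75×23.61²)] = 4023000 mm³.
Direct shear f_v = P/L_w = 26.5×10³ / 405 = 65.43 N/mm (vertical).
Torsion M = P·e = 26.5×10³ × 340 = 9010000 N·mm.
Critical point at (x, y) = (61.11, 127.5) from centroid. f_tx = M·y/J = 285.5 N/mm; f_ty = M·x/J = 136.9 N/mm.
Resultant f_max = √[f_tx² + (f_v + f_ty)²] = √[285.5² + (65.43 + 136.9)²] = 349.9 N/mm.
Capacity per unit length: r_n/Ω = (1/2.0) × 0.6 × 490 × (0.707 × 4) = 415.7 N/mm.
349.9 ≤ 415.7 → adequate.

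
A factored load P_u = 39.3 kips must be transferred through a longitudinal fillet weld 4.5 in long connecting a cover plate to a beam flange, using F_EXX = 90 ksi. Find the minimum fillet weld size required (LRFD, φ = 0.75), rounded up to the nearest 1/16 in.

w = 5/16 in

Total weld length L = 4.5 in.
Required throat t_e = P_u / (φ × 0.6 F_EXX × L) = 39.3 / (0.75 × 0.6 × 90 × 4.5) = 0.2156 in.
Required leg w = t_e / 0.707 = 0.305 in → use 5/16 in.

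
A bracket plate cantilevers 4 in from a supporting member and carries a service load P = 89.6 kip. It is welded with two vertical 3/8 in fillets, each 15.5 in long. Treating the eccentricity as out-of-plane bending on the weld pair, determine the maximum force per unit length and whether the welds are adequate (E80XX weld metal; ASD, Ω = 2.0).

f_max ≈ 5.33 kip/in; adequate

E80XX → F_EXX = 80 ksi.
L_w = 2 × 15.5 = 31 in; section modulus (unit throat) S = 2 × L²/6 = 80.08 in².
Direct shear f_v = P/L_w = 89.6/31 = 2.89 kip/in.
Moment M = P × e = 89.6 × 4 = 358.4 kip·in; bending f_b = M/S = 4.475 kip/in.
f_max = √(f_v² + f_b²) = √(2.89² + 4.475²) = 5.328 kip/in.
r_n/Ω = (1/2.0) × 0.6 × 80 × (0.707 × 0.375) = 6.363 kip/in → adequate.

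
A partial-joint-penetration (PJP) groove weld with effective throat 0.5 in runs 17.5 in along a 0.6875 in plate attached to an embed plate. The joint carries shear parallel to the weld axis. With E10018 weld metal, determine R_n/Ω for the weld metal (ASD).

R_n/Ω ≈ 262 kip

E100XX → F_EXX = 100 ksi.
Effective throat (given) t_e = 0.5 in.
A_we = 0.5 × 17.5 = 8.75 in².
F_nw = 0.6 F_EXX = 60 ksi.
R_n/Ω = (60 × 8.75) / 2.0 = 262.5 kip.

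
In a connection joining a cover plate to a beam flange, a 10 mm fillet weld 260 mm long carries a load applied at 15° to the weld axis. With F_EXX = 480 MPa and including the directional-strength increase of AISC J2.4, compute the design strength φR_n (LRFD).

φR_n ≈ 423 kN

t_e = 0.707 × 10 = 7.07 mm; A_we = 7.07 × 260 = 1838 mm².
Directional factor: 1.0 + 0.5 sin^1.5(15°) = 1.066.
F_nw = 0.6 × 480 × 1.066 = 307 MPa.
φR_n = 0.75 × 307 × 1838 × 10⁻³ = 423.2 kN.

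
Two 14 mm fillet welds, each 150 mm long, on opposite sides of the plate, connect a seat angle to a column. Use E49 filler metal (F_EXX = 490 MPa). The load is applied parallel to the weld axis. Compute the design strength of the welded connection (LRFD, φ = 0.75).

φR_n ≈ 655 kN

Effective throat t_e = 0.707 × 14 = 9.898 mm.
Total length L = 300 mm; A_we = 9.898 × 300 = 2969 mm².
F_nw = 0.6 F_EXX = 0.6 × 490 = 294 MPa.
φR_n = 0.75 × 294 × 2969 × 10⁻³ = 654.8 kN.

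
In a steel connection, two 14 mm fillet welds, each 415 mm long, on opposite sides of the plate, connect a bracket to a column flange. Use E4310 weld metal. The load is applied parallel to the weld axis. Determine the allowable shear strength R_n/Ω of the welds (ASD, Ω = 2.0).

R_n/Ω ≈ 1060 kN

E43XX → F_EXX = 430 MPa.
Effective throat t_e = 0.707 × 14 = 9.898 mm.
Total length L = 830 mm; A_we = 9.898 × 830 = 8215 mm².
F_nw = 0.6 F_EXX = 0.6 × 430 = 258 MPa.
R_n = 258 × 8215 × 10⁻³ = 2120 kN; R_n/Ω = 2120/2.0 = 1060 kN.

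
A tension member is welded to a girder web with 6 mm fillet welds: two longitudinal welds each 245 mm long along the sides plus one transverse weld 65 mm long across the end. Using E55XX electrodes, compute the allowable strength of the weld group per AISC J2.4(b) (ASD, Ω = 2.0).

R_n/Ω ≈ 388 kN

E55XX → F_EXX = 550 MPa.
t_e = 0.707 × 6 = 4.242 mm.
R_nwl = 0.6 × 550 × 4.242 × 490 × 10⁻³ = 685.9 kN (longitudinal, 2 welds).
R_nwt = 0.6 × 550 × 4.242 × 65 × 10⁻³ = 90.99 kN (transverse, base value).
(i) R_nwl + R_nwt = 776.9 kN; (ii) 0.85 R_nwl + 1.5 R_nwt = 719.5 kN.
R_n = max = 776.9 kN [governs: (i)]; R_n/Ω = 388.5 kN.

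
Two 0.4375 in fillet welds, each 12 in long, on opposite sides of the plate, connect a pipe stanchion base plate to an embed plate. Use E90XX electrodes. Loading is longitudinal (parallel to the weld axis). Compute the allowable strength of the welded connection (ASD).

E90XX → F_EXX = 90 ksi.
Effective throat t_e = 0.707 × 0.4375 = 0.3093 in.
Total length L = 24 in; A_we = 0.3093 × 24 = 7.423 in².
F_nw = 0.6 F_EXX = 0.6 × 90 = 54 ksi.
R_n = 54 × 7.423 = 400.9 kips; R_n/Ω = 400.9/2.0 = 200.4 kips.

R_n/Ω ≈ 200 kips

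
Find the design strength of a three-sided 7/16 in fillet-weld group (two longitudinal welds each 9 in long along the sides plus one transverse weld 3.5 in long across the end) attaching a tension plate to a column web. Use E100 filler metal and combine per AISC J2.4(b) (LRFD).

E100XX → F_EXX = 100 ksi.
t_e = 0.707 × 0.4375 = 0.3093 in.
R_nwl = 0.6 × 100 × 0.3093 × 18 = 334.1 kip (longitudinal, 2 welds).
R_nwt = 0.6 × 100 × 0.3093 × 3.5 = 64.96 kip (transverse, base value).
(i) R_nwl + R_nwt = 399 kip; (ii) 0.85 R_nwl + 1.5 R_nwt = 381.4 kip.
R_n = max = 399 kip [governs: (i)]; φR_n = 299.3 kip.

φR_n ≈ 299 kip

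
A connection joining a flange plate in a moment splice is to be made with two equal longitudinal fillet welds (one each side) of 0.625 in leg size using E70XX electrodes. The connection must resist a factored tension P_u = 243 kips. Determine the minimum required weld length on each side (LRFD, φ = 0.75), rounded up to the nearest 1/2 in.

L = 9 in on each side

E70XX → F_EXX = 70 ksi.
Throat t_e = 0.707 × 0.625 = 0.4419 in.
φr_n = 0.75 × 0.6 × 70 × 0.4419 = 13.92 kips/in.
L_req = P_u / φr_n = 243 / 13.92 = 17.46 in total.
Per side: 17.46 / 2 = 8.729 in.
Round up → use L = 9 in on each side.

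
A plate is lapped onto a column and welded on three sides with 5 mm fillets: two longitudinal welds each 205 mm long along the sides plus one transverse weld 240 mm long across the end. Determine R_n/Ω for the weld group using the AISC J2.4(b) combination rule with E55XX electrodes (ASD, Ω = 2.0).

R_n/Ω ≈ 413 kN

E55XX → F_EXX = 550 MPa.
t_e = 0.707 × 5 = 3.535 mm.
R_nwl = 0.6 × 550 × 3.535 × 410 × 10⁻³ = 478.3 kN (longitudinal, 2 welds).
R_nwt = 0.6 × 550 × 3.535 × 240 × 10⁻³ = 280 kN (transverse, base value).
(i) R_nwl + R_nwt = 758.3 kN; (ii) 0.85 R_nwl + 1.5 R_nwt = 826.5 kN.
R_n = max = 826.5 kN [governs: (ii)]; R_n/Ω = 413.3 kN.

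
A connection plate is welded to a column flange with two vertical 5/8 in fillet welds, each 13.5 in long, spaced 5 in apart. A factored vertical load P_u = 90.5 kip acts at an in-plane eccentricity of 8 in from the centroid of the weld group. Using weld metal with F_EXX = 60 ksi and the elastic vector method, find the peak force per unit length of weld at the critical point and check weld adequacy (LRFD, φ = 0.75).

f_max ≈ 10.6 kip/in; adequate

Total weld length L_w = 27 in. Treat welds as unit-width lines.
Polar moment about centroid: J = 2[d³/12 + d(b/2)²] = 2[13.5³/12 + 13.5×2.5²] = 578.8 in³.
Direct shear f_v = P/L_w = 90.5 / 27 = 3.352 kip/in (vertical).
Torsion M = P·e = 90.5 × 8 = 724 kip·in.
Critical point at (x, y) = (2.5, 6.75) from centroid. f_tx = M·y/J = 8.443 kip/in; f_ty = M·x/J = 3.127 kip/in.
Resultant f_max = √[f_tx² + (f_v + f_ty)²] = √[8.443² + (3.352 + 3.127)²] = 10.64 kip/in.
Capacity per unit length: φr_n = 0.75 × 0.6 × 60 × (0.707 × 0.625) = 11.93 kip/in.
10.64 ≤ 11.93 → adequate.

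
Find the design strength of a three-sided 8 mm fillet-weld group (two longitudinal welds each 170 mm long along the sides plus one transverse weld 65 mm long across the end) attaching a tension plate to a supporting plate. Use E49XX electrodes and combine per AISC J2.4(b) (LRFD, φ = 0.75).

φR_n ≈ 505 kN

E49XX → F_EXX = 490 MPa.
t_e = 0.707 × 8 = 5.656 mm.
R_nwl = 0.6 × 490 × 5.656 × 340 × 10⁻³ = 565.4 kN (longitudinal, 2 welds).
R_nwt = 0.6 × 490 × 5.656 × 65 × 10⁻³ = 108.1 kN (transverse, base value).
(i) R_nwl + R_nwt = 673.5 kN; (ii) 0.85 R_nwl + 1.5 R_nwt = 642.7 kN.
R_n = max = 673.5 kN [governs: (i)]; φR_n = 505.1 kN.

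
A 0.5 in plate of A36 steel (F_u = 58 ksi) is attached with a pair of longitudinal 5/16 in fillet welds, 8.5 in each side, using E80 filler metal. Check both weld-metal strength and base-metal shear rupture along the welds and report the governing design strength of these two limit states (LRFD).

E80XX → F_EXX = 80 ksi.
t_e = 0.707 × 0.3125 = 0.2209 in; L = 17 in.
Weld metal: φR_n = 0.75 × 0.6 × 80 × 0.2209 × 17 = 135.2 kips.
Base metal (shear rupture): φR_n = 0.75 × 0.6 × 58 × 0.5 × 17 = 221.8 kips.
Governing: weld metal.

φR_n ≈ 135 kips (weld metal governs)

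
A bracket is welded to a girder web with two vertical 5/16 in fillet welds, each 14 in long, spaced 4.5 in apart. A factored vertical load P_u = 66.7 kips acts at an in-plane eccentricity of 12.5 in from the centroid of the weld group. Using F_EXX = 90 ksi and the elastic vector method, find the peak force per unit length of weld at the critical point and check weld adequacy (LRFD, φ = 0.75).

Total weld length L_w = 28 in. Treat welds as unit-width lines.
Polar moment about centroid: J = 2[d³/12 + d(b/2)²] = 2[14³/12 + 14×2.25²] = 599.1 in³.
Direct shear f_v = P/L_w = 66.7 / 28 = 2.382 kip/in (vertical).
Torsion M = P·e = 66.7 × 12.5 = 833.75 kip·in.
Critical point at (x, y) = (2.25, 7) from centroid. f_tx = M·y/J = 9.742 kip/in; f_ty = M·x/J = 3.131 kip/in.
Resultant f_max = √[f_tx² + (f_v + f_ty)²] = √[9.742² + (2.382 + 3.131)²] = 11.19 kip/in.
Capacity per unit length: φr_n = 0.75 × 0.6 × 90 × (0.707 × 0.3125) = 8.948 kip/in.
11.19 > 8.948 → NOT adequate.

f_max ≈ 11.2 kip/in; NOT adequate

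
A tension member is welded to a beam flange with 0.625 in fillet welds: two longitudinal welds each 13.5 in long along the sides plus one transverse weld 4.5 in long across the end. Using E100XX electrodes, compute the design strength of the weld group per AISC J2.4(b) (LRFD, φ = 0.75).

φR_n ≈ 626 kips

E100XX → F_EXX = 100 ksi.
t_e = 0.707 × 0.625 = 0.4419 in.
R_nwl = 0.6 × 100 × 0.4419 × 27 = 715.8 kips (longitudinal, 2 welds).
R_nwt = 0.6 × 100 × 0.4419 × 4.5 = 119.3 kips (transverse, base value).
(i) R_nwl + R_nwt = 835.1 kips; (ii) 0.85 R_nwl + 1.5 R_nwt = 787.4 kips.
R_n = max = 835.1 kips [governs: (i)]; φR_n = 626.4 kips.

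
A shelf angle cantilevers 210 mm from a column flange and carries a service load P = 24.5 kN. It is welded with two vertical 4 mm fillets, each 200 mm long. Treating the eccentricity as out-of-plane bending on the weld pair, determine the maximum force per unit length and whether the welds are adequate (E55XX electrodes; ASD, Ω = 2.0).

E55XX → F_EXX = 550 MPa.
L_w = 2 × 200 = 400 mm; section modulus (unit throat) S = 2 × L²/6 = 13330 mm².
Direct shear f_v = P/L_w = 24.5×10³/400 = 61.25 N/mm.
Moment M = P × e = 24.5×10³ × 210 = 5145000 N·mm; bending f_b = M/S = 385.9 N/mm.
f_max = √(f_v² + f_b²) = √(61.25² + 385.9²) = 390.7 N/mm.
r_n/Ω = (1/2.0) × 0.6 × 550 × (0.707 × 4) = 466.6 N/mm → adequate.

f_max ≈ 391 N/mm; adequate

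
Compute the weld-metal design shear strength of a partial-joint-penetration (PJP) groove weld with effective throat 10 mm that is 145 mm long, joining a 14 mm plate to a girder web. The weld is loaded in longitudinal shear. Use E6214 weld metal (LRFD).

φR_n ≈ 405 kN

E62XX → F_EXX = 620 MPa.
Effective throat (given) t_e = 10 mm.
A_we = 10 × 145 = 1450 mm².
F_nw = 0.6 F_EXX = 372 MPa.
φR_n = 0.75 × 372 × 1450 × 10⁻³ = 404.5 kN.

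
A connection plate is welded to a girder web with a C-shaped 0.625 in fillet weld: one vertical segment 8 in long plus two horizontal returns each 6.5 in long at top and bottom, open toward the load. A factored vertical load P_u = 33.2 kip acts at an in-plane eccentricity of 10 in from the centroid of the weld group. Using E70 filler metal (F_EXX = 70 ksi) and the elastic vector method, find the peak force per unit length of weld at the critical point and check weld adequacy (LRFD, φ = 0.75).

f_max ≈ 6.98 kip/in; adequate

Total weld length L_w = 21 in. Treat welds as unit-width lines.
Centroid: x̄ = 2×6.5×3.25 / 21 = 2.012 in from the vertical weld.
Polar moment about centroid: J = I_x + I_y = [8³/12 + 2×6.5×4²] + [8×2.012² + 2(6.5³/12 + 6.5×1.238²)] = 348.7 in³.
Direct shear f_v = P/L_w = 33.2 / 21 = 1.581 kip/in (vertical).
Torsion M = P·e = 33.2 × 10 = 332 kip·in.
Critical point at (x, y) = (4.488, 4) from centroid. f_tx = M·y/J = 3.808 kip/in; f_ty = M·x/J = 4.273 kip/in.
Resultant f_max = √[f_tx² + (f_v + f_ty)²] = √[3.808² + (1.581 + 4.273)²] = 6.983 kip/in.
Capacity per unit length: φr_n = 0.75 × 0.6 × 70 × (0.707 × 0.625) = 13.92 kip/in.
6.983 ≤ 13.92 → adequate.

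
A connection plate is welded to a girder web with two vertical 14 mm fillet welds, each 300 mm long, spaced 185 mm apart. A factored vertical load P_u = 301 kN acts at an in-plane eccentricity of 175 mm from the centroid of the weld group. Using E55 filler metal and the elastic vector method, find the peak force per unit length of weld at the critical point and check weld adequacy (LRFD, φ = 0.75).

E55XX → F_EXX = 550 MPa.
Total weld length L_w = 600 mm. Treat welds as unit-width lines.
Polar moment about centroid: J = 2[d³/12 + d(b/2)²] = 2[300³/12 + 300×92.5²] = 9634000 mm³.
Direct shear f_v = P/L_w = 301×10³ / 600 = 501.7 N/mm (vertical).
Torsion M = P·e = 301×10³ × 175 = 52675000 N·mm.
Critical point at (x, y) = (92.5, 150) from centroid. f_tx = M·y/J = 820.2 N/mm; f_ty = M·x/J = 505.8 N/mm.
Resultant f_max = √[f_tx² + (f_v + f_ty)²] = √[820.2² + (501.7 + 505.8)²] = 1299 N/mm.
Capacity per unit length: φr_n = 0.75 × 0.6 × 550 × (0.707 × 14) = 2450 N/mm.
1299 ≤ 2450 → adequate.

f_max ≈ 1300 N/mm; adequate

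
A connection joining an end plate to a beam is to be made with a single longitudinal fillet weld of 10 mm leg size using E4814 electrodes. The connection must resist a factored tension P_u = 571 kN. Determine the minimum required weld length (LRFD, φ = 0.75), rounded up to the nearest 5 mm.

L = 375 mm

E48XX → F_EXX = 480 MPa.
Throat t_e = 0.707 × 10 = 7.07 mm.
φr_n = 0.75 × 0.6 × 480 × 7.07 × 10⁻³ = 1.527 kN/mm.
L_req = P_u / φr_n = 571 / 1.527 = 373.9 mm total.
Round up → use L = 375 mm.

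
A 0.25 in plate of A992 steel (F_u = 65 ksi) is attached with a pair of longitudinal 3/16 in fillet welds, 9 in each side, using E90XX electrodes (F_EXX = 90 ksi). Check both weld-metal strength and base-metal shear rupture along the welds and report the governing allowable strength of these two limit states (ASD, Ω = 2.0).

R_n/Ω ≈ 64.4 kip (weld metal governs)

t_e = 0.707 × 0.1875 = 0.1326 in; L = 18 in.
Weld metal: R_n/Ω = (1/2.0) × 0.6 × 90 × 0.1326 × 18 = 64.43 kip.
Base metal (shear rupture): R_n/Ω = (1/2.0) × 0.6 × 65 × 0.25 × 18 = 87.75 kip.
Governing: weld metal.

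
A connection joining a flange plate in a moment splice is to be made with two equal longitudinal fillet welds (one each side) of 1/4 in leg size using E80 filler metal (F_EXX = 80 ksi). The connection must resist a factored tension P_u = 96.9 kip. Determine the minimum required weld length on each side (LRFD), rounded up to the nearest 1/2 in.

L = 8 in on each side

Throat t_e = 0.707 × 0.25 = 0.1767 in.
φr_n = 0.75 × 0.6 × 80 × 0.1767 = 6.363 kip/in.
L_req = P_u / φr_n = 96.9 / 6.363 = 15.23 in total.
Per side: 15.23 / 2 = 7.614 in.
Round up → use L = 8 in on each side.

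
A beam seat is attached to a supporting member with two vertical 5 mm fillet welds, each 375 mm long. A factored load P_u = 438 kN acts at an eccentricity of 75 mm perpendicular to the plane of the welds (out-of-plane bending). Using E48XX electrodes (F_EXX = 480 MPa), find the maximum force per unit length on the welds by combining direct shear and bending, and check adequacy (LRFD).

L_w = 2 × 375 = 750 mm; section modulus (unit throat) S = 2 × L²/6 = 46880 mm².
Direct shear f_v = P/L_w = 438×10³/750 = 584 N/mm.
Moment M = P × e = 438×10³ × 75 = 32850000 N·mm; bending f_b = M/S = 700.8 N/mm.
f_max = √(f_v² + f_b²) = √(584² + 700.8²) = 912.2 N/mm.
φr_n = 0.75 × 0.6 × 480 × (0.707 × 5) = 763.6 N/mm → NOT adequate.

f_max ≈ 912 N/mm; NOT adequate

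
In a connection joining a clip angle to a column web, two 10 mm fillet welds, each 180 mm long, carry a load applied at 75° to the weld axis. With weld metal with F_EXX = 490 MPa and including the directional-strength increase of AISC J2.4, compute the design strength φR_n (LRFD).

t_e = 0.707 × 10 = 7.07 mm; A_we = 7.07 × 360 = 2545 mm².
Directional factor: 1.0 + 0.5 sin^1.5(75°) = 1.475.
F_nw = 0.6 × 490 × 1.475 = 433.6 MPa.
φR_n = 0.75 × 433.6 × 2545 × 10⁻³ = 827.6 kN.

φR_n ≈ 828 kN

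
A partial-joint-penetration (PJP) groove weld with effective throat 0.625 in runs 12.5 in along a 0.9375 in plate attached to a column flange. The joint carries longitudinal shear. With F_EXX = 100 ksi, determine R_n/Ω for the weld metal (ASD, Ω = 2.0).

Effective throat (given) t_e = 0.625 in.
A_we = 0.625 × 12.5 = 7.812 in².
F_nw = 0.6 F_EXX = 60 ksi.
R_n/Ω = (60 × 7.812) / 2.0 = 234.4 kip.

R_n/Ω ≈ 234 kip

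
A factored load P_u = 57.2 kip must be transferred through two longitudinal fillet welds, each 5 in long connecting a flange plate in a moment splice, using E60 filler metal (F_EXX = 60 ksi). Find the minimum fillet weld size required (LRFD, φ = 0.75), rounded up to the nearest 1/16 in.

w = 5/16 in

Total weld length L = 10 in.
Required throat t_e = P_u / (φ × 0.6 F_EXX × L) = 57.2 / (0.75 × 0.6 × 60 × 10) = 0.2119 in.
Required leg w = t_e / 0.707 = 0.2996 in → use 5/16 in.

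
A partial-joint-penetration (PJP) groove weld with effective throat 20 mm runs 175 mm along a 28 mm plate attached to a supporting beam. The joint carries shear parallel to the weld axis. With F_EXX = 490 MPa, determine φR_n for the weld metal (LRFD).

φR_n ≈ 772 kN

Effective throat (given) t_e = 20 mm.
A_we = 20 × 175 = 3500 mm².
F_nw = 0.6 F_EXX = 294 MPa.
φR_n = 0.75 × 294 × 3500 × 10⁻³ = 771.8 kN.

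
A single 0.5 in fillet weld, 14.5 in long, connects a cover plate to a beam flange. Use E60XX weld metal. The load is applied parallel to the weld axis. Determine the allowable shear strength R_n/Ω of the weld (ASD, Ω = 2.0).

R_n/Ω ≈ 92.3 kips

E60XX → F_EXX = 60 ksi.
Effective throat t_e = 0.707 × 0.5 = 0.3535 in.
Total length L = 14.5 in; A_we = 0.3535 × 14.5 = 5.126 in².
F_nw = 0.6 F_EXX = 0.6 × 60 = 36 ksi.
R_n = 36 × 5.126 = 184.5 kips; R_n/Ω = 184.5/2.0 = 92.26 kips.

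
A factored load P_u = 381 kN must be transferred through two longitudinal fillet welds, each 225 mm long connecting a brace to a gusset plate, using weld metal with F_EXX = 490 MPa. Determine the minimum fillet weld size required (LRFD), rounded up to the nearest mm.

w = 6 mm

Total weld length L = 450 mm.
Required throat t_e = P_u / (φ × 0.6 F_EXX × L) = 381 / (0.75 × 0.6 × 490 × 450 × 10⁻³) = 3.84 mm.
Required leg w = t_e / 0.707 = 5.431 mm → use 6 mm.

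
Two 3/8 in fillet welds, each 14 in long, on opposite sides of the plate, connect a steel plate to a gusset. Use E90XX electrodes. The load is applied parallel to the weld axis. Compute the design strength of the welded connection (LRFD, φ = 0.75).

E90XX → F_EXX = 90 ksi.
Effective throat t_e = 0.707 × 0.375 = 0.2651 in.
Total length L = 28 in; A_we = 0.2651 × 28 = 7.423 in².
F_nw = 0.6 F_EXX = 0.6 × 90 = 54 ksi.
φR_n = 0.75 × 54 × 7.423 = 300.7 kip.

φR_n ≈ 301 kip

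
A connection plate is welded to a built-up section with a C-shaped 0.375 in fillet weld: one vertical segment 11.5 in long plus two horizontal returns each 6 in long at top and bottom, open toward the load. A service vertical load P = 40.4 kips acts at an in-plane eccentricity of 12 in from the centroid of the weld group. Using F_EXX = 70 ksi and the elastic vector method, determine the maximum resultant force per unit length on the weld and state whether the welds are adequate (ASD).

Total weld length L_w = 23.5 in. Treat welds as unit-width lines.
Centroid: x̄ = 2×6×3 / 23.5 = 1.532 in from the vertical weld.
Polar moment about centroid: J = I_x + I_y = [11.5³/12 + 2×6×5.75²] + [11.5×1.532² + 2(6³/12 + 6×1.468²)] = 612.3 in³.
Direct shear f_v = P/L_w = 40.4 / 23.5 = 1.719 kip/in (vertical).
Torsion M = P·e = 40.4 × 12 = 484.8 kip·in.
Critical point at (x, y) = (4.468, 5.75) from centroid. f_tx = M·y/J = 4.552 kip/in; f_ty = M·x/J = 3.537 kip/in.
Resultant f_max = √[f_tx² + (f_v + f_ty)²] = √[4.552² + (1.719 + 3.537)²] = 6.954 kip/in.
Capacity per unit length: r_n/Ω = (1/2.0) × 0.6 × 70 × (0.707 × 0.375) = 5.568 kip/in.
6.954 > 5.568 → NOT adequate.

f_max ≈ 6.95 kip/in; NOT adequate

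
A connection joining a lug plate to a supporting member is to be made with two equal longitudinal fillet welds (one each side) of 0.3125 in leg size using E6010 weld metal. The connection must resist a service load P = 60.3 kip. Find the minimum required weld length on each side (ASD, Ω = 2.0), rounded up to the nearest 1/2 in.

L = 8 in on each side

E60XX → F_EXX = 60 ksi.
Throat t_e = 0.707 × 0.3125 = 0.2209 in.
r_n/Ω = (0.6 × 60 × 0.2209) / 2.0 = 3.977 kip/in.
L_req = P / (r_n/Ω) = 60.3 / 3.977 = 15.16 in total.
Per side: 15.16 / 2 = 7.581 in.
Round up → use L = 8 in on each side.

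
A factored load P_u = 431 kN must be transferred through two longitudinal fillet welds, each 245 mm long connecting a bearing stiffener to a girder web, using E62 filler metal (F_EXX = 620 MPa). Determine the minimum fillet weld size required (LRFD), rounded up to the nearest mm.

w = 5 mm

Total weld length L = 490 mm.
Required throat t_e = P_u / (φ × 0.6 F_EXX × L) = 431 / (0.75 × 0.6 × 620 × 490 × 10⁻³) = 3.153 mm.
Required leg w = t_e / 0.707 = 4.459 mm → use 5 mm.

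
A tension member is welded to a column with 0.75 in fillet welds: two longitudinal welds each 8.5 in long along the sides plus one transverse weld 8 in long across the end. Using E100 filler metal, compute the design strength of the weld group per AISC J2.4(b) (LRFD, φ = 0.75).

φR_n ≈ 631 kip

E100XX → F_EXX = 100 ksi.
t_e = 0.707 × 0.75 = 0.5302 in.
R_nwl = 0.6 × 100 × 0.5302 × 17 = 540.9 kip (longitudinal, 2 welds).
R_nwt = 0.6 × 100 × 0.5302 × 8 = 254.5 kip (transverse, base value).
(i) R_nwl + R_nwt = 795.4 kip; (ii) 0.85 R_nwl + 1.5 R_nwt = 841.5 kip.
R_n = max = 841.5 kip [governs: (ii)]; φR_n = 631.1 kip.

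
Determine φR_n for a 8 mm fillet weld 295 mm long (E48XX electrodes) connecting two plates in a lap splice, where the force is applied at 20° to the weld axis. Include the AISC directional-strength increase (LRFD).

φR_n ≈ 396 kN

E48XX → F_EXX = 480 MPa.
t_e = 0.707 × 8 = 5.656 mm; A_we = 5.656 × 295 = 1669 mm².
Directional factor: 1.0 + 0.5 sin^1.5(20°) = 1.1.
F_nw = 0.6 × 480 × 1.1 = 316.8 MPa.
φR_n = 0.75 × 316.8 × 1669 × 10⁻³ = 396.4 kN.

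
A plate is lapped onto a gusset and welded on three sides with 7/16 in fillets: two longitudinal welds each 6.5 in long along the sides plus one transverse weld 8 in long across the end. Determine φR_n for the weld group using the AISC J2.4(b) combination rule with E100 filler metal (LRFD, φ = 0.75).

E100XX → F_EXX = 100 ksi.
t_e = 0.707 × 0.4375 = 0.3093 in.
R_nwl = 0.6 × 100 × 0.3093 × 13 = 241.3 kips (longitudinal, 2 welds).
R_nwt = 0.6 × 100 × 0.3093 × 8 = 148.5 kips (transverse, base value).
(i) R_nwl + R_nwt = 389.7 kips; (ii) 0.85 R_nwl + 1.5 R_nwt = 427.8 kips.
R_n = max = 427.8 kips [governs: (ii)]; φR_n = 320.8 kips.

φR_n ≈ 321 kips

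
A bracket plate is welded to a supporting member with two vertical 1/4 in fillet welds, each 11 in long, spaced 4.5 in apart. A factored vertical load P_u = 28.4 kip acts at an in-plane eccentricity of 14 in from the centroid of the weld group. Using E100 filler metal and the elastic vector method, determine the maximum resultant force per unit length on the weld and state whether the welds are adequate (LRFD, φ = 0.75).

E100XX → F_EXX = 100 ksi.
Total weld length L_w = 22 in. Treat welds as unit-width lines.
Polar moment about centroid: J = 2[d³/12 + d(b/2)²] = 2[11³/12 + 11×2.25²] = 333.2 in³.
Direct shear f_v = P/L_w = 28.4 / 22 = 1.291 kip/in (vertical).
Torsion M = P·e = 28.4 × 14 = 397.6 kip·in.
Critical point at (x, y) = (2.25, 5.5) from centroid. f_tx = M·y/J = 6.563 kip/in; f_ty = M·x/J = 2.685 kip/in.
Resultant f_max = √[f_tx² + (f_v + f_ty)²] = √[6.563² + (1.291 + 2.685)²] = 7.673 kip/in.
Capacity per unit length: φr_n = 0.75 × 0.6 × 100 × (0.707 × 0.25) = 7.954 kip/in.
7.673 ≤ 7.954 → adequate.

f_max ≈ 7.67 kip/in; adequate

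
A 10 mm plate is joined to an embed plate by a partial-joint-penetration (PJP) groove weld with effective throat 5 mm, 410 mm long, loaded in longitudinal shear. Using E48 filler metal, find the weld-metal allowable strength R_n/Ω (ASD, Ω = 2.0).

R_n/Ω ≈ 295 kN

E48XX → F_EXX = 480 MPa.
Effective throat (given) t_e = 5 mm.
A_we = 5 × 410 = 2050 mm².
F_nw = 0.6 F_EXX = 288 MPa.
R_n/Ω = (288 × 2050) / 2.0 × 10⁻³ = 295.2 kN.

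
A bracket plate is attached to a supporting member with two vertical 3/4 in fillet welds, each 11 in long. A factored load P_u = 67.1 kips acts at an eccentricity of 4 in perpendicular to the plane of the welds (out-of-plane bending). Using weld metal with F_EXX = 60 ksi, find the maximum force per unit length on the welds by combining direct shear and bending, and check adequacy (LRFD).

f_max ≈ 7.32 kip/in; adequate

L_w = 2 × 11 = 22 in; section modulus (unit throat) S = 2 × L²/6 = 40.33 in².
Direct shear f_v = P/L_w = 67.1/22 = 3.05 kip/in.
Moment M = P × e = 67.1 × 4 = 268.4 kip·in; bending f_b = M/S = 6.655 kip/in.
f_max = √(f_v² + f_b²) = √(3.05² + 6.655²) = 7.32 kip/in.
φr_n = 0.75 × 0.6 × 60 × (0.707 × 0.75) = 14.32 kip/in → adequate.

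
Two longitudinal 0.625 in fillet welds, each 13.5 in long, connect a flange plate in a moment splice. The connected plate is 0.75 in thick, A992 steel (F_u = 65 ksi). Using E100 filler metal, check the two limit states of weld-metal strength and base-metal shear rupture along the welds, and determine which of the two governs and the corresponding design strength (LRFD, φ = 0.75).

E100XX → F_EXX = 100 ksi.
t_e = 0.707 × 0.625 = 0.4419 in; L = 27 in.
Weld metal: φR_n = 0.75 × 0.6 × 100 × 0.4419 × 27 = 536.9 kip.
Base metal (shear rupture): φR_n = 0.75 × 0.6 × 65 × 0.75 × 27 = 592.3 kip.
Governing: weld metal.

φR_n ≈ 537 kip (weld metal governs)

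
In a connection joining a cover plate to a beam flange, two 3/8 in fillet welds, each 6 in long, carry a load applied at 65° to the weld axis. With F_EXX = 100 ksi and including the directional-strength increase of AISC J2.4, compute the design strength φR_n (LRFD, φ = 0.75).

φR_n ≈ 205 kip

t_e = 0.707 × 0.375 = 0.2651 in; A_we = 0.2651 × 12 = 3.181 in².
Directional factor: 1.0 + 0.5 sin^1.5(65°) = 1.431.
F_nw = 0.6 × 100 × 1.431 = 85.88 ksi.
φR_n = 0.75 × 85.88 × 3.181 = 204.9 kip.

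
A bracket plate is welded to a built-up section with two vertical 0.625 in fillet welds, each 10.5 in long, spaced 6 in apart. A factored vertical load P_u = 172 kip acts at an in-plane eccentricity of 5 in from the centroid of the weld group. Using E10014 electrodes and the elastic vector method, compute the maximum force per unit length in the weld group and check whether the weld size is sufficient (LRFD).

E100XX → F_EXX = 100 ksi.
Total weld length L_w = 21 in. Treat welds as unit-width lines.
Polar moment about centroid: J = 2[d³/12 + d(b/2)²] = 2[10.5³/12 + 10.5×3²] = 381.9 in³.
Direct shear f_v = P/L_w = 172 / 21 = 8.19 kip/in (vertical).
Torsion M = P·e = 172 × 5 = 860 kip·in.
Critical point at (x, y) = (3, 5.25) from centroid. f_tx = M·y/J = 11.82 kip/in; f_ty = M·x/J = 6.755 kip/in.
Resultant f_max = √[f_tx² + (f_v + f_ty)²] = √[11.82² + (8.19 + 6.755)²] = 19.06 kip/in.
Capacity per unit length: φr_n = 0.75 × 0.6 × 100 × (0.707 × 0.625) = 19.88 kip/in.
19.06 ≤ 19.88 → adequate.

f_max ≈ 19.1 kip/in; adequate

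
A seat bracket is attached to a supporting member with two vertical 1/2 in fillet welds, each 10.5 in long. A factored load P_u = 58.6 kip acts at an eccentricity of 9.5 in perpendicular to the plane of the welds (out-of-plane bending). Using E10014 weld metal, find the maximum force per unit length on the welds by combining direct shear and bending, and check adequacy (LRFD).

f_max ≈ 15.4 kip/in; adequate

E100XX → F_EXX = 100 ksi.
L_w = 2 × 10.5 = 21 in; section modulus (unit throat) S = 2 × L²/6 = 36.75 in².
Direct shear f_v = P/L_w = 58.6/21 = 2.79 kip/in.
Moment M = P × e = 58.6 × 9.5 = 556.7 kip·in; bending f_b = M/S = 15.15 kip/in.
f_max = √(f_v² + f_b²) = √(2.79² + 15.15²) = 15.4 kip/in.
φr_n = 0.75 × 0.6 × 100 × (0.707 × 0.5) = 15.91 kip/in → adequate.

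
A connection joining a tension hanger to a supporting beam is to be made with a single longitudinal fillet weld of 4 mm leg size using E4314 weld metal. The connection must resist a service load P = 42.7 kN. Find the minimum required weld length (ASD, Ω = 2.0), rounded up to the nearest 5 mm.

E43XX → F_EXX = 430 MPa.
Throat t_e = 0.707 × 4 = 2.828 mm.
r_n/Ω = (0.6 × 430 × 2.828) / 2.0 = 364.8 N/mm = 0.3648 kN/mm.
L_req = P / (r_n/Ω) = 42.7 / 0.3648 = 117 mm total.
Round up → use L = 120 mm.

L = 120 mm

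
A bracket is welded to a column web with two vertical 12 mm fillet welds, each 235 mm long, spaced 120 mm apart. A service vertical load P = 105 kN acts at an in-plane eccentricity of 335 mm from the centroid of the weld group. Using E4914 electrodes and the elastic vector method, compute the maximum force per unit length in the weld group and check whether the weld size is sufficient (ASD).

E49XX → F_EXX = 490 MPa.
Total weld length L_w = 470 mm. Treat welds as unit-width lines.
Polar moment about centroid: J = 2[d³/12 + d(b/2)²] = 2[235³/12 + 235×60²] = 3855000 mm³.
Direct shear f_v = P/L_w = 105×10³ / 470 = 223.4 N/mm (vertical).
Torsion M = P·e = 105×10³ × 335 = 35175000 N·mm.
Critical point at (x, y) = (60, 117.5) from centroid. f_tx = M·y/J = 1072 N/mm; f_ty = M·x/J = 547.5 N/mm.
Resultant f_max = √[f_tx² + (f_v + f_ty)²] = √[1072² + (223.4 + 547.5)²] = 1321 N/mm.
Capacity per unit length: r_n/Ω = (1/2.0) × 0.6 × 490 × (0.707 × 12) = 1247 N/mm.
1321 > 1247 → NOT adequate.

f_max ≈ 1320 N/mm; NOT adequate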